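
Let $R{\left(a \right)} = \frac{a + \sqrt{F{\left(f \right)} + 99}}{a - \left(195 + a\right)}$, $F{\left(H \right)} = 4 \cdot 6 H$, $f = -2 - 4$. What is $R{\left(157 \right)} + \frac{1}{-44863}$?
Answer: $- \frac{541822}{672945} - \frac{i \sqrt{5}}{65} \approx -0.80515 - 0.034401 i$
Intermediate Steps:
$f = -6$ ($f = -2 - 4 = -6$)
$F{\left(H \right)} = 24 H$
$R{\left(a \right)} = - \frac{a}{195} - \frac{i \sqrt{5}}{65}$ ($R{\left(a \right)} = \frac{a + \sqrt{24 \left(-6\right) + 99}}{a - \left(195 + a\right)} = \frac{a + \sqrt{-144 + 99}}{-195} = \left(a + \sqrt{-45}\right) \left(- \frac{1}{195}\right) = \left(a + 3 i \sqrt{5}\right) \left(- \frac{1}{195}\right) = - \frac{a}{195} - \frac{i \sqrt{5}}{65}$)
$R{\left(157 \right)} + \frac{1}{-44863} = \left(\left(- \frac{1}{195}\right) 157 - \frac{i \sqrt{5}}{65}\right) + \frac{1}{-44863} = \left(- \frac{157}{195} - \frac{i \sqrt{5}}{65}\right) - \frac{1}{44863} = - \frac{541822}{672945} - \frac{i \sqrt{5}}{65}$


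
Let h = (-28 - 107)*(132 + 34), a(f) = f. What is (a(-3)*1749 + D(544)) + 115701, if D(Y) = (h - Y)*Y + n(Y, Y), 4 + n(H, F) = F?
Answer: -12375982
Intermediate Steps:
n(H, F) = -4 + F
h = -22410 (h = -135*166 = -22410)
D(Y) = -4 + Y + Y*(-22410 - Y) (D(Y) = (-22410 - Y)*Y + (-4 + Y) = Y*(-22410 - Y) + (-4 + Y) = -4 + Y + Y*(-22410 - Y))
(a(-3)*1749 + D(544)) + 115701 = (-3*1749 + (-4 - 1*544**2 - 22409*544)) + 115701 = (-5247 + (-4 - 1*295936 - 12190496)) + 115701 = (-5247 + (-4 - 295936 - 12190496)) + 115701 = (-5247 - 12486436) + 115701 = -12491683 + 115701 = -12375982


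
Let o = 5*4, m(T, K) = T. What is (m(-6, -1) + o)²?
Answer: 196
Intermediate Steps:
o = 20
(m(-6, -1) + o)² = (-6 + 20)² = 14² = 196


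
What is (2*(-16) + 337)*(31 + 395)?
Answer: 129930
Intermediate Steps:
(2*(-16) + 337)*(31 + 395) = (-32 + 337)*426 = 305*426 = 129930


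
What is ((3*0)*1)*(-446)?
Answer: 0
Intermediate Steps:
((3*0)*1)*(-446) = (0*1)*(-446) = 0*(-446) = 0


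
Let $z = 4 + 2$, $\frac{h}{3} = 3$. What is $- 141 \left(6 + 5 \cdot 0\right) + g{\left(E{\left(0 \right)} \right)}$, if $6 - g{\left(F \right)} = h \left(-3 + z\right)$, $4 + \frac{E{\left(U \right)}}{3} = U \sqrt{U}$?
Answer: $-867$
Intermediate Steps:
$h = 9$ ($h = 3 \cdot 3 = 9$)
$z = 6$
$E{\left(U \right)} = -12 + 3 U^{\frac{3}{2}}$ ($E{\left(U \right)} = -12 + 3 U \sqrt{U} = -12 + 3 U^{\frac{3}{2}}$)
$g{\left(F \right)} = -21$ ($g{\left(F \right)} = 6 - 9 \left(-3 + 6\right) = 6 - 9 \cdot 3 = 6 - 27 = -21$)
$- 141 \left(6 + 5 \cdot 0\right) + g{\left(E{\left(0 \right)} \right)} = - 141 \left(6 + 5 \cdot 0\right) - 21 = - 141 \left(6 + 0\right) - 21 = \left(-141\right) 6 - 21 = -846 - 21 = -867$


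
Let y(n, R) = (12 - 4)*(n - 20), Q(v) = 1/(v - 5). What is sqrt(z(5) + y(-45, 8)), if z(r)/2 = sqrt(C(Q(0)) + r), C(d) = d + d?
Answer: sqrt(-13000 + 10*sqrt(115))/5 ≈ 22.709*I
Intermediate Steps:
Q(v) = 1/(-5 + v)
C(d) = 2*d
y(n, R) = -160 + 8*n (y(n, R) = 8*(-20 + n) = -160 + 8*n)
z(r) = 2*sqrt(-2/5 + r) (z(r) = 2*sqrt(2/(-5 + 0) + r) = 2*sqrt(2/(-5) + r) = 2*sqrt(2*(-1/5) + r) = 2*sqrt(-2/5 + r))
sqrt(z(5) + y(-45, 8)) = sqrt(2*sqrt(-10 + 25*5)/5 + (-160 + 8*(-45))) = sqrt(2*sqrt(-10 + 125)/5 + (-160 - 360)) = sqrt(2*sqrt(115)/5 - 520) = sqrt(-520 + 2*sqrt(115)/5)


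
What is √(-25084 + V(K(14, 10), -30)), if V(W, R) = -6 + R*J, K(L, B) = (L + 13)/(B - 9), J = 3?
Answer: 2*I*√6295 ≈ 158.68*I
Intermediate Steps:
K(L, B) = (13 + L)/(-9 + B)
V(W, R) = -6 + 3*R (V(W, R) = -6 + R*3 = -6 + 3*R)
√(-25084 + V(K(14, 10), -30)) = √(-25084 + (-6 + 3*(-30))) = √(-25084 + (-6 - 90)) = √(-25084 - 96) = √(-25180) = 2*I*√6295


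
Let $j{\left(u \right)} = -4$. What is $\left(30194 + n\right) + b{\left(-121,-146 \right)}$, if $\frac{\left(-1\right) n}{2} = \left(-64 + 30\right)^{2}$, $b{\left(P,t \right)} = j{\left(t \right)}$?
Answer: $27878$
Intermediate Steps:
$b{\left(P,t \right)} = -4$
$n = -2312$ ($n = - 2 \left(-64 + 30\right)^{2} = - 2 \left(-34\right)^{2} = \left(-2\right) 1156 = -2312$)
$\left(30194 + n\right) + b{\left(-121,-146 \right)} = \left(30194 - 2312\right) - 4 = 27882 - 4 = 27878$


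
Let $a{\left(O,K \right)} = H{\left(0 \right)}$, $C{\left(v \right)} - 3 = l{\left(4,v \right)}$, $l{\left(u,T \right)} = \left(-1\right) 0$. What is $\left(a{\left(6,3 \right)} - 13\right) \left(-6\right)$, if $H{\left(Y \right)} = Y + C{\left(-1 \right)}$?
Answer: $60$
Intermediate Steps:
$l{\left(u,T \right)} = 0$
$C{\left(v \right)} = 3$ ($C{\left(v \right)} = 3 + 0 = 3$)
$H{\left(Y \right)} = 3 + Y$ ($H{\left(Y \right)} = Y + 3 = 3 + Y$)
$a{\left(O,K \right)} = 3$ ($a{\left(O,K \right)} = 3 + 0 = 3$)
$\left(a{\left(6,3 \right)} - 13\right) \left(-6\right) = \left(3 - 13\right) \left(-6\right) = \left(-10\right) \left(-6\right) = 60$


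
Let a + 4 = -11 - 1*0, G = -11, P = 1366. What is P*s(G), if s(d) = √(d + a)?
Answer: 1366*I*√26 ≈ 6965.3*I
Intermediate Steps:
a = -15 (a = -4 + (-11 - 1*0) = -4 + (-11 + 0) = -4 - 11 = -15)
s(d) = √(-15 + d) (s(d) = √(d - 15) = √(-15 + d))
P*s(G) = 1366*√(-15 - 11) = 1366*√(-26) = 1366*(I*√26) = 1366*I*√26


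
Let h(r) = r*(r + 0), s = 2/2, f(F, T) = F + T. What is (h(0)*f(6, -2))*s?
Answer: 0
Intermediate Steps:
s = 1 (s = 2*(½) = 1)
h(r) = r² (h(r) = r*r = r²)
(h(0)*f(6, -2))*s = (0²*(6 - 2))*1 = (0*4)*1 = 0*1 = 0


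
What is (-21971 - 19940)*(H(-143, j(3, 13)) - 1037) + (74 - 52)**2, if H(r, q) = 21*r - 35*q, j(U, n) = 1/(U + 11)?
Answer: 338851403/2 ≈ 1.6943e+8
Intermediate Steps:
j(U, n) = 1/(11 + U)
H(r, q) = -35*q + 21*r
(-21971 - 19940)*(H(-143, j(3, 13)) - 1037) + (74 - 52)**2 = (-21971 - 19940)*((-35/(11 + 3) + 21*(-143)) - 1037) + (74 - 52)**2 = -41911*((-35/14 - 3003) - 1037) + 22**2 = -41911*((-35*1/14 - 3003) - 1037) + 484 = -41911*((-5/2 - 3003) - 1037) + 484 = -41911*(-6011/2 - 1037) + 484 = -41911*(-8085/2) + 484 = 338850435/2 + 484 = 338851403/2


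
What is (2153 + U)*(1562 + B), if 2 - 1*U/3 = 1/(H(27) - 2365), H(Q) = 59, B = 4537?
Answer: 30364829043/2306 ≈ 1.3168e+7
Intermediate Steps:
U = 13839/2306 (U = 6 - 3/(59 - 2365) = 6 - 3/(-2306) = 6 - 3*(-1/2306) = 6 + 3/2306 = 13839/2306 ≈ 6.0013)
(2153 + U)*(1562 + B) = (2153 + 13839/2306)*(1562 + 4537) = (4978657/2306)*6099 = 30364829043/2306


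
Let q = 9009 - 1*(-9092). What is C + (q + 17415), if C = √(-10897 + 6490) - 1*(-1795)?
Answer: 37311 + I*√4407 ≈ 37311.0 + 66.385*I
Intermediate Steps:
q = 18101 (q = 9009 + 9092 = 18101)
C = 1795 + I*√4407 (C = √(-4407) + 1795 = I*√4407 + 1795 = 1795 + I*√4407 ≈ 1795.0 + 66.385*I)
C + (q + 17415) = (1795 + I*√4407) + (18101 + 17415) = (1795 + I*√4407) + 35516 = 37311 + I*√4407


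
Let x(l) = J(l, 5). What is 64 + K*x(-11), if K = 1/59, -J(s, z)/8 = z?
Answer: 3736/59 ≈ 63.322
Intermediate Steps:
J(s, z) = -8*z
x(l) = -40 (x(l) = -8*5 = -40)
K = 1/59 ≈ 0.016949
64 + K*x(-11) = 64 + (1/59)*(-40) = 64 - 40/59 = 3736/59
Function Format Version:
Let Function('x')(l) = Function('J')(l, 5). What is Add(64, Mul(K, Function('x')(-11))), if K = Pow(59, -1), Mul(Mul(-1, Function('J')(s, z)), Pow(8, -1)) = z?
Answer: Rational(3736, 59) ≈ 63.322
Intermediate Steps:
Function('J')(s, z) = Mul(-8, z)
Function('x')(l) = -40 (Function('x')(l) = Mul(-8, 5) = -40)
K = Rational(1, 59) ≈ 0.016949
Add(64, Mul(K, Function('x')(-11))) = Add(64, Mul(Rational(1, 59), -40)) = Add(64, Rational(-40, 59)) = Rational(3736, 59)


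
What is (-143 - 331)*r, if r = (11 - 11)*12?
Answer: 0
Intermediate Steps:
r = 0 (r = 0*12 = 0)
(-143 - 331)*r = (-143 - 331)*0 = -474*0 = 0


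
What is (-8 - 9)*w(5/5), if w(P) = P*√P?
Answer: -17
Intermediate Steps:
w(P) = P^(3/2)
(-8 - 9)*w(5/5) = (-8 - 9)*(5/5)^(3/2) = -17*(5*(⅕))^(3/2) = -17*1^(3/2) = -17*1 = -17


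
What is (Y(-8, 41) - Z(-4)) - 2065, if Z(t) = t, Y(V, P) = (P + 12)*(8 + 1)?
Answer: -1584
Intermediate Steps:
Y(V, P) = 108 + 9*P (Y(V, P) = (12 + P)*9 = 108 + 9*P)
(Y(-8, 41) - Z(-4)) - 2065 = ((108 + 9*41) - 1*(-4)) - 2065 = ((108 + 369) + 4) - 2065 = (477 + 4) - 2065 = 481 - 2065 = -1584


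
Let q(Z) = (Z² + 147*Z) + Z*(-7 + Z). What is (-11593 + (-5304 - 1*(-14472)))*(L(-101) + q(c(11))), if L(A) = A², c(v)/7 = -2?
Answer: -20935025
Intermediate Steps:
c(v) = -14 (c(v) = 7*(-2) = -14)
q(Z) = Z² + 147*Z + Z*(-7 + Z)
(-11593 + (-5304 - 1*(-14472)))*(L(-101) + q(c(11))) = (-11593 + (-5304 - 1*(-14472)))*((-101)² + 2*(-14)*(70 - 14)) = (-11593 + (-5304 + 14472))*(10201 + 2*(-14)*56) = (-11593 + 9168)*(10201 - 1568) = -2425*8633 = -20935025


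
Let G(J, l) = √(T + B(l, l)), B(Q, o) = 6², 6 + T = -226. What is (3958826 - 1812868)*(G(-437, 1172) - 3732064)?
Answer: -8008852597312 + 30043412*I ≈ -8.0089e+12 + 3.0043e+7*I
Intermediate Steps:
T = -232 (T = -6 - 226 = -232)
B(Q, o) = 36
G(J, l) = 14*I (G(J, l) = √(-232 + 36) = √(-196) = 14*I)
(3958826 - 1812868)*(G(-437, 1172) - 3732064) = (3958826 - 1812868)*(14*I - 3732064) = 2145958*(-3732064 + 14*I) = -8008852597312 + 30043412*I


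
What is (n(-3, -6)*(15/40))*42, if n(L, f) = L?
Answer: -189/4 ≈ -47.250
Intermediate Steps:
(n(-3, -6)*(15/40))*42 = -45/40*42 = -3*3/8*42 = -9/8*42 = -189/4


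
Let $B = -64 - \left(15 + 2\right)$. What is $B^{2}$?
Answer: $6561$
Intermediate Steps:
$B = -81$ ($B = -64 - 17 = -81$)
$B^{2} = \left(-81\right)^{2} = 6561$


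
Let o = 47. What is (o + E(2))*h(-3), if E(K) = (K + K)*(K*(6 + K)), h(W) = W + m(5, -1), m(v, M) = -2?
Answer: -555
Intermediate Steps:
h(W) = -2 + W (h(W) = W - 2 = -2 + W)
E(K) = 2*K²*(6 + K) (E(K) = (2*K)*(K*(6 + K)) = 2*K²*(6 + K))
(o + E(2))*h(-3) = (47 + 2*2²*(6 + 2))*(-2 - 3) = (47 + 2*4*8)*(-5) = (47 + 64)*(-5) = 111*(-5) = -555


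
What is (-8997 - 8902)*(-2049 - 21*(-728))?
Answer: -236964861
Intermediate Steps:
(-8997 - 8902)*(-2049 - 21*(-728)) = -17899*(-2049 + 15288) = -17899*13239 = -236964861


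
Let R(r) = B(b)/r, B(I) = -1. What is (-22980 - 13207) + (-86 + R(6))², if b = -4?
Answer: -1035443/36 ≈ -28762.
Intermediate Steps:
R(r) = -1/r
(-22980 - 13207) + (-86 + R(6))² = (-22980 - 13207) + (-86 - 1/6)² = -36187 + (-86 - 1*⅙)² = -36187 + (-86 - ⅙)² = -36187 + (-517/6)² = -36187 + 267289/36 = -1035443/36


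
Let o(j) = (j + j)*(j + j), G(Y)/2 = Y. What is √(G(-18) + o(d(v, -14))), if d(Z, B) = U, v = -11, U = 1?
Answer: 4*I*√2 ≈ 5.6569*I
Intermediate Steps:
d(Z, B) = 1
G(Y) = 2*Y
o(j) = 4*j² (o(j) = (2*j)*(2*j) = 4*j²)
√(G(-18) + o(d(v, -14))) = √(2*(-18) + 4*1²) = √(-36 + 4*1) = √(-36 + 4) = √(-32) = 4*I*√2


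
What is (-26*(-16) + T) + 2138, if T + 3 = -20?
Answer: 2531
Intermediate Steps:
T = -23 (T = -3 - 20 = -23)
(-26*(-16) + T) + 2138 = (-26*(-16) - 23) + 2138 = (416 - 23) + 2138 = 393 + 2138 = 2531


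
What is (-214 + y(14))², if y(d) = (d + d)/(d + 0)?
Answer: 44944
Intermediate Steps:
y(d) = 2 (y(d) = (2*d)/d = 2)
(-214 + y(14))² = (-214 + 2)² = (-212)² = 44944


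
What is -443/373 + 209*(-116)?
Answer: -9043455/373 ≈ -24245.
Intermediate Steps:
-443/373 + 209*(-116) = -443*1/373 - 24244 = -443/373 - 24244 = -9043455/373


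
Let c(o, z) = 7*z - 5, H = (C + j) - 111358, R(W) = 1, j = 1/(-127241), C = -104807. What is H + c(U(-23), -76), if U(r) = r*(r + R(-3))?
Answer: -27573379183/127241 ≈ -2.1670e+5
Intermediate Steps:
j = -1/127241 ≈ -7.8591e-6
H = -27505050766/127241 (H = (-104807 - 1/127241) - 111358 = -13335747488/127241 - 111358 = -27505050766/127241 ≈ -2.1617e+5)
U(r) = r*(1 + r) (U(r) = r*(r + 1) = r*(1 + r))
c(o, z) = -5 + 7*z
H + c(U(-23), -76) = -27505050766/127241 + (-5 + 7*(-76)) = -27505050766/127241 + (-5 - 532) = -27505050766/127241 - 537 = -27573379183/127241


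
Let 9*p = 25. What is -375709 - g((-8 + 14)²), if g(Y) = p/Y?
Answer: -121729741/324 ≈ -3.7571e+5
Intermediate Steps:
p = 25/9 (p = (⅑)*25 = 25/9 ≈ 2.7778)
g(Y) = 25/(9*Y)
-375709 - g((-8 + 14)²) = -375709 - 25/(9*((-8 + 14)²)) = -375709 - 25/(9*(6²)) = -375709 - 25/(9*36) = -375709 - 1*25/324 = -375709 - 25/324 = -121729741/324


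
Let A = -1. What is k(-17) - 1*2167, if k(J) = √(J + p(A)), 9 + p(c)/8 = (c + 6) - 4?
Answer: -2167 + 9*I ≈ -2167.0 + 9.0*I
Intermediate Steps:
p(c) = -56 + 8*c (p(c) = -72 + 8*((c + 6) - 4) = -72 + 8*((6 + c) - 4) = -72 + 8*(2 + c) = -72 + (16 + 8*c) = -56 + 8*c)
k(J) = √(-64 + J) (k(J) = √(J + (-56 + 8*(-1))) = √(J + (-56 - 8)) = √(J - 64) = √(-64 + J))
k(-17) - 1*2167 = √(-64 - 17) - 1*2167 = √(-81) - 2167 = 9*I - 2167 = -2167 + 9*I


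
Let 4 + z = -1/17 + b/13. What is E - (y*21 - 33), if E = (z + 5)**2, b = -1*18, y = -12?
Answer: 13929289/48841 ≈ 285.20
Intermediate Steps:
b = -18
z = -1203/221 (z = -4 + (-1/17 - 18/13) = -4 - 319/221 = -1203/221 ≈ -5.4434)
E = 9604/48841 (E = (-1203/221 + 5)**2 = (-98/221)**2 = 9604/48841 ≈ 0.19664)
E - (y*21 - 33) = 9604/48841 - (-12*21 - 33) = 9604/48841 - (-252 - 33) = 9604/48841 - 1*(-285) = 9604/48841 + 285 = 13929289/48841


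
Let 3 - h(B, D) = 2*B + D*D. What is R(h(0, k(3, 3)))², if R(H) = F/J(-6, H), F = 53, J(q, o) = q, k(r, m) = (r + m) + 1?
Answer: 2809/36 ≈ 78.028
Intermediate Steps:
k(r, m) = 1 + m + r (k(r, m) = (m + r) + 1 = 1 + m + r)
h(B, D) = 3 - D² - 2*B (h(B, D) = 3 - (2*B + D*D) = 3 - (2*B + D²) = 3 - (D² + 2*B) = 3 + (-D² - 2*B) = 3 - D² - 2*B)
R(H) = -53/6 (R(H) = 53/(-6) = 53*(-⅙) = -53/6)
R(h(0, k(3, 3)))² = (-53/6)² = 2809/36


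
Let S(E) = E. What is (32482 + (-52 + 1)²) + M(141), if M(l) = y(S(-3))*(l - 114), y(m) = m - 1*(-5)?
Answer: 35137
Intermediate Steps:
y(m) = 5 + m (y(m) = m + 5 = 5 + m)
M(l) = -228 + 2*l (M(l) = (5 - 3)*(l - 114) = 2*(-114 + l) = -228 + 2*l)
(32482 + (-52 + 1)²) + M(141) = (32482 + (-52 + 1)²) + (-228 + 2*141) = (32482 + (-51)²) + (-228 + 282) = (32482 + 2601) + 54 = 35083 + 54 = 35137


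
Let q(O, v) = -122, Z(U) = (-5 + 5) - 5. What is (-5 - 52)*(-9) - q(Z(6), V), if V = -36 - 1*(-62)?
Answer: 635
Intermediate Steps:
V = 26 (V = -36 + 62 = 26)
Z(U) = -5 (Z(U) = 0 - 5 = -5)
(-5 - 52)*(-9) - q(Z(6), V) = (-5 - 52)*(-9) - 1*(-122) = -57*(-9) + 122 = 513 + 122 = 635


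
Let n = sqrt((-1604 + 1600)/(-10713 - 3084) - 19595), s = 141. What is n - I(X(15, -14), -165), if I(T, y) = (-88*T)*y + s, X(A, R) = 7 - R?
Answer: -305061 + I*sqrt(414449939463)/4599 ≈ -3.0506e+5 + 139.98*I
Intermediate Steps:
I(T, y) = 141 - 88*T*y (I(T, y) = (-88*T)*y + 141 = -88*T*y + 141 = 141 - 88*T*y)
n = I*sqrt(414449939463)/4599 (n = sqrt(-4/(-13797) - 19595) = sqrt(-4*(-1/13797) - 19595) = sqrt(4/13797 - 19595) = sqrt(-270352211/13797) = I*sqrt(414449939463)/4599 ≈ 139.98*I)
n - I(X(15, -14), -165) = I*sqrt(414449939463)/4599 - (141 - 88*(7 - 1*(-14))*(-165)) = I*sqrt(414449939463)/4599 - (141 - 88*(7 + 14)*(-165)) = I*sqrt(414449939463)/4599 - (141 - 88*21*(-165)) = I*sqrt(414449939463)/4599 - (141 + 304920) = I*sqrt(414449939463)/4599 - 1*305061 = I*sqrt(414449939463)/4599 - 305061 = -305061 + I*sqrt(414449939463)/4599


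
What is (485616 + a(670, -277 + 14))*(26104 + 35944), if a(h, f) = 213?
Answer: 30144717792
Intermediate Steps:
(485616 + a(670, -277 + 14))*(26104 + 35944) = (485616 + 213)*(26104 + 35944) = 485829*62048 = 30144717792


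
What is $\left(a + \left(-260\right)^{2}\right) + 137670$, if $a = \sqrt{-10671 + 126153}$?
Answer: $205270 + \sqrt{115482} \approx 2.0561 \cdot 10^{5}$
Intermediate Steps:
$a = \sqrt{115482} \approx 339.83$
$\left(a + \left(-260\right)^{2}\right) + 137670 = \left(\sqrt{115482} + \left(-260\right)^{2}\right) + 137670 = \left(\sqrt{115482} + 67600\right) + 137670 = \left(67600 + \sqrt{115482}\right) + 137670 = 205270 + \sqrt{115482}$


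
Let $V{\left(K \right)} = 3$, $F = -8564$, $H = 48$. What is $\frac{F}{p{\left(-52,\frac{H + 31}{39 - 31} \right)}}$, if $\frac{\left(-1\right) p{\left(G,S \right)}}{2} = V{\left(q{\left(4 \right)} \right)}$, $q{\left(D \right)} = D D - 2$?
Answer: $\frac{4282}{3} \approx 1427.3$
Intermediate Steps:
$q{\left(D \right)} = -2 + D^{2}$ ($q{\left(D \right)} = D^{2} - 2 = -2 + D^{2}$)
$p{\left(G,S \right)} = -6$ ($p{\left(G,S \right)} = \left(-2\right) 3 = -6$)
$\frac{F}{p{\left(-52,\frac{H + 31}{39 - 31} \right)}} = - \frac{8564}{-6} = \left(-8564\right) \left(- \frac{1}{6}\right) = \frac{4282}{3}$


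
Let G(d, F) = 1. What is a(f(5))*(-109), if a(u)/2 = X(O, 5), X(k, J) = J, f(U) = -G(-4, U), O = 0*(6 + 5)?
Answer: -1090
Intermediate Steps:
O = 0 (O = 0*11 = 0)
f(U) = -1 (f(U) = -1*1 = -1)
a(u) = 10 (a(u) = 2*5 = 10)
a(f(5))*(-109) = 10*(-109) = -1090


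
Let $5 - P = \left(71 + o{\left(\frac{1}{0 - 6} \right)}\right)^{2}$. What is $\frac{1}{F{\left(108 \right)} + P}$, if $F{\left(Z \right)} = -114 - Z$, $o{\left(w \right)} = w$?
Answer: $- \frac{36}{188437} \approx -0.00019105$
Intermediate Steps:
$P = - \frac{180445}{36}$ ($P = 5 - \left(71 + \frac{1}{0 - 6}\right)^{2} = 5 - \left(71 + \frac{1}{-6}\right)^{2} = 5 - \left(71 - \frac{1}{6}\right)^{2} = 5 - \left(\frac{425}{6}\right)^{2} = 5 - \frac{180625}{36} = - \frac{180445}{36} \approx -5012.4$)
$\frac{1}{F{\left(108 \right)} + P} = \frac{1}{\left(-114 - 108\right) - \frac{180445}{36}} = \frac{1}{-222 - \frac{180445}{36}} = \frac{1}{- \frac{188437}{36}} = - \frac{36}{188437}$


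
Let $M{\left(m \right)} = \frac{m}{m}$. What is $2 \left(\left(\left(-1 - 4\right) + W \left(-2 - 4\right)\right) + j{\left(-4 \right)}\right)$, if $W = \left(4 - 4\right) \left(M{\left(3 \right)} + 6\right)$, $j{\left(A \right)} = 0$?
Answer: $-10$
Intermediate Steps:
$M{\left(m \right)} = 1$
$W = 0$ ($W = \left(4 - 4\right) \left(1 + 6\right) = 0 \cdot 7 = 0$)
$2 \left(\left(\left(-1 - 4\right) + W \left(-2 - 4\right)\right) + j{\left(-4 \right)}\right) = 2 \left(\left(\left(-1 - 4\right) + 0 \left(-2 - 4\right)\right) + 0\right) = 2 \left(\left(-5 + 0 \left(-6\right)\right) + 0\right) = 2 \left(\left(-5 + 0\right) + 0\right) = 2 \left(-5 + 0\right) = 2 \left(-5\right) = -10$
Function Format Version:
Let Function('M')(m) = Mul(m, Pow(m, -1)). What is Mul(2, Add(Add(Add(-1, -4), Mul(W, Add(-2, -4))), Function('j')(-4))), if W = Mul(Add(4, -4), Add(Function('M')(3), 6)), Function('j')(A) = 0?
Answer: -10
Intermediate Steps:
Function('M')(m) = 1
W = 0 (W = Mul(Add(4, -4), Add(1, 6)) = Mul(0, 7) = 0)
Mul(2, Add(Add(Add(-1, -4), Mul(W, Add(-2, -4))), Function('j')(-4))) = Mul(2, Add(Add(Add(-1, -4), Mul(0, Add(-2, -4))), 0)) = Mul(2, Add(Add(-5, Mul(0, -6)), 0)) = Mul(2, Add(Add(-5, 0), 0)) = Mul(2, Add(-5, 0)) = Mul(2, -5) = -10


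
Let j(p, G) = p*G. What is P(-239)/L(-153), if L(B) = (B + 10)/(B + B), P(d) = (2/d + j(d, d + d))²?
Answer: 228122834856358176/8168303 ≈ 2.7928e+10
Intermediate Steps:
j(p, G) = G*p
P(d) = (2/d + 2*d²)² (P(d) = (2/d + (d + d)*d)² = (2/d + (2*d)*d)² = (2/d + 2*d²)²)
L(B) = (10 + B)/(2*B) (L(B) = (10 + B)/((2*B)) = (10 + B)*(1/(2*B)) = (10 + B)/(2*B))
P(-239)/L(-153) = (4*(1 + (-239)³)²/(-239)²)/(((½)*(10 - 153)/(-153))) = (4*(1/57121)*(1 - 13651919)²)/(((½)*(-1/153)*(-143))) = (4*(1/57121)*(-13651918)²)/(143/306) = (4*(1/57121)*186374865078724)*(306/143) = (745499460314896/57121)*(306/143) = 228122834856358176/8168303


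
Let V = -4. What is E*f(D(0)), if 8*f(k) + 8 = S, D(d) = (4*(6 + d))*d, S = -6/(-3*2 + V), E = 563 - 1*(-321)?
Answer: -8177/10 ≈ -817.70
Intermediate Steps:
E = 884 (E = 563 + 321 = 884)
S = 3/5 (S = -6/(-3*2 - 4) = -6/(-6 - 4) = -6/(-10) = -6*(-1/10) = 3/5 ≈ 0.60000)
D(d) = d*(24 + 4*d) (D(d) = (24 + 4*d)*d = d*(24 + 4*d))
f(k) = -37/40 (f(k) = -1 + (1/8)*(3/5) = -1 + 3/40 = -37/40)
E*f(D(0)) = 884*(-37/40) = -8177/10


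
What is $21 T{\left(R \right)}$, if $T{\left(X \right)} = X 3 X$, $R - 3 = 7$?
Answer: $6300$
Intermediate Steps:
$R = 10$ ($R = 3 + 7 = 10$)
$T{\left(X \right)} = 3 X^{2}$ ($T{\left(X \right)} = 3 X X = 3 X^{2}$)
$21 T{\left(R \right)} = 21 \cdot 3 \cdot 10^{2} = 21 \cdot 3 \cdot 100 = 21 \cdot 300 = 6300$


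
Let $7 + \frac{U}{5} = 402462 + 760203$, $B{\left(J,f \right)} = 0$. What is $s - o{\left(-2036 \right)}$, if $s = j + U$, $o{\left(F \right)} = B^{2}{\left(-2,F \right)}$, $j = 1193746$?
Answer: $7007036$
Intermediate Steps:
$U = 5813290$ ($U = -35 + 5 \left(402462 + 760203\right) = -35 + 5 \cdot 1162665 = -35 + 5813325 = 5813290$)
$o{\left(F \right)} = 0$ ($o{\left(F \right)} = 0^{2} = 0$)
$s = 7007036$ ($s = 1193746 + 5813290 = 7007036$)
$s - o{\left(-2036 \right)} = 7007036 - 0 = 7007036 + 0 = 7007036$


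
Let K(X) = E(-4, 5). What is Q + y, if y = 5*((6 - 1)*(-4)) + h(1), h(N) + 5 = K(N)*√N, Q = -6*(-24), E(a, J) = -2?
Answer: 37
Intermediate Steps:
K(X) = -2
Q = 144
h(N) = -5 - 2*√N
y = -107 (y = 5*((6 - 1)*(-4)) + (-5 - 2*√1) = 5*(5*(-4)) + (-5 - 2*1) = 5*(-20) + (-5 - 2) = -100 - 7 = -107)
Q + y = 144 - 107 = 37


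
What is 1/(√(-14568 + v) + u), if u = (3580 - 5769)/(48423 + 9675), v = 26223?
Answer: 127176522/39340021182899 + 10126132812*√1295/39340021182899 ≈ 0.0092661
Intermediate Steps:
u = -2189/58098 ≈ -0.037678
1/(√(-14568 + v) + u) = 1/(√(-14568 + 26223) - 2189/58098) = 1/(√11655 - 2189/58098) = 1/(3*√1295 - 2189/58098) = 1/(-2189/58098 + 3*√1295)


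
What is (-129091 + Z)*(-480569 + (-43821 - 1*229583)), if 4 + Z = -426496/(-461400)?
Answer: 5613706584480049/57675 ≈ 9.7333e+10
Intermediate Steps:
Z = -177388/57675 (Z = -4 - 426496/(-461400) = -4 - 426496*(-1/461400) = -4 + 53312/57675 = -177388/57675 ≈ -3.0756)
(-129091 + Z)*(-480569 + (-43821 - 1*229583)) = (-129091 - 177388/57675)*(-480569 + (-43821 - 1*229583)) = -7445500813*(-480569 + (-43821 - 229583))/57675 = -7445500813*(-480569 - 273404)/57675 = -7445500813/57675*(-753973) = 5613706584480049/57675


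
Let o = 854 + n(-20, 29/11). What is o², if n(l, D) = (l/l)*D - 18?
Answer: 85100625/121 ≈ 7.0331e+5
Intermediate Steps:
n(l, D) = -18 + D (n(l, D) = 1*D - 18 = D - 18 = -18 + D)
o = 9225/11 (o = 854 + (-18 + 29/11) = 854 - 169/11 = 9225/11 ≈ 838.64)
o² = (9225/11)² = 85100625/121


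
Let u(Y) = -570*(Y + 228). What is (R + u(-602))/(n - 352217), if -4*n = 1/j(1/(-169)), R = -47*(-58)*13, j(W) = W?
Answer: -994472/1408699 ≈ -0.70595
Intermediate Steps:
R = 35438 (R = 2726*13 = 35438)
n = 169/4 (n = -1/(4*(1/(-169))) = -1/(4*(-1/169)) = -¼*(-169) = 169/4 ≈ 42.250)
u(Y) = -129960 - 570*Y (u(Y) = -570*(228 + Y) = -129960 - 570*Y)
(R + u(-602))/(n - 352217) = (35438 + (-129960 - 570*(-602)))/(169/4 - 352217) = (35438 + (-129960 + 343140))/(-1408699/4) = (35438 + 213180)*(-4/1408699) = 248618*(-4/1408699) = -994472/1408699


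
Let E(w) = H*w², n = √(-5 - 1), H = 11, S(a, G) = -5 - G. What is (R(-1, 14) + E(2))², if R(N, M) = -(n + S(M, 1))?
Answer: (50 - I*√6)² ≈ 2494.0 - 244.95*I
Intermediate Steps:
n = I*√6 (n = √(-6) = I*√6 ≈ 2.4495*I)
R(N, M) = 6 - I*√6 (R(N, M) = -(I*√6 + (-5 - 1*1)) = -(I*√6 + (-5 - 1)) = -(I*√6 - 6) = -(-6 + I*√6) = 6 - I*√6)
E(w) = 11*w²
(R(-1, 14) + E(2))² = ((6 - I*√6) + 11*2²)² = ((6 - I*√6) + 11*4)² = ((6 - I*√6) + 44)² = (50 - I*√6)²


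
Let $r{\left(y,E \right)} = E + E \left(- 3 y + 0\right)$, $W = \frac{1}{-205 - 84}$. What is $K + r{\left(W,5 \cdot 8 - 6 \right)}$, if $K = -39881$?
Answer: $- \frac{677393}{17} \approx -39847.0$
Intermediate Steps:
$W = - \frac{1}{289}$ ($W = \frac{1}{-289} = - \frac{1}{289} \approx -0.0034602$)
$r{\left(y,E \right)} = E - 3 E y$ ($r{\left(y,E \right)} = E + E \left(- 3 y\right) = E - 3 E y$)
$K + r{\left(W,5 \cdot 8 - 6 \right)} = -39881 + \left(5 \cdot 8 - 6\right) \left(1 - - \frac{3}{289}\right) = -39881 + \left(40 - 6\right) \left(1 + \frac{3}{289}\right) = -39881 + 34 \cdot \frac{292}{289} = -39881 + \frac{584}{17} = - \frac{677393}{17}$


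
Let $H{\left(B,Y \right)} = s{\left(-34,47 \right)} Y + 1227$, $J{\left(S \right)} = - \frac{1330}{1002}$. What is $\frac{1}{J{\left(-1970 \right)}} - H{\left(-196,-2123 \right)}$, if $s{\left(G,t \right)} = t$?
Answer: $\frac{65537909}{665} \approx 98553.0$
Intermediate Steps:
$J{\left(S \right)} = - \frac{665}{501}$ ($J{\left(S \right)} = \left(-1330\right) \frac{1}{1002} = - \frac{665}{501}$)
$H{\left(B,Y \right)} = 1227 + 47 Y$ ($H{\left(B,Y \right)} = 47 Y + 1227 = 1227 + 47 Y$)
$\frac{1}{J{\left(-1970 \right)}} - H{\left(-196,-2123 \right)} = \frac{1}{- \frac{665}{501}} - \left(1227 + 47 \left(-2123\right)\right) = - \frac{501}{665} - \left(1227 - 99781\right) = - \frac{501}{665} - -98554 = - \frac{501}{665} + 98554 = \frac{65537909}{665}$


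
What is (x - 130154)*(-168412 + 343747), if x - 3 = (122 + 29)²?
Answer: -18822212250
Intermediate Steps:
x = 22804 (x = 3 + (122 + 29)² = 3 + 151² = 3 + 22801 = 22804)
(x - 130154)*(-168412 + 343747) = (22804 - 130154)*(-168412 + 343747) = -107350*175335 = -18822212250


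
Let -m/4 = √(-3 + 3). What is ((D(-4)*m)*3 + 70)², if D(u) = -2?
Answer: 4900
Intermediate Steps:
m = 0 (m = -4*√(-3 + 3) = -4*√0 = -4*0 = 0)
((D(-4)*m)*3 + 70)² = (-2*0*3 + 70)² = (0*3 + 70)² = (0 + 70)² = 70² = 4900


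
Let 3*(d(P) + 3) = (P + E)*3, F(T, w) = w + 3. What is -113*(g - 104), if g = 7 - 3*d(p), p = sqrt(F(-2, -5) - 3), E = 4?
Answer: 11300 + 339*I*sqrt(5) ≈ 11300.0 + 758.03*I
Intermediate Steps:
F(T, w) = 3 + w
p = I*sqrt(5) (p = sqrt((3 - 5) - 3) = sqrt(-2 - 3) = sqrt(-5) = I*sqrt(5) ≈ 2.2361*I)
d(P) = 1 + P (d(P) = -3 + ((P + 4)*3)/3 = -3 + ((4 + P)*3)/3 = -3 + (12 + 3*P)/3 = -3 + (4 + P) = 1 + P)
g = 4 - 3*I*sqrt(5) (g = 7 - 3*(1 + I*sqrt(5)) = 7 + (-3 - 3*I*sqrt(5)) = 4 - 3*I*sqrt(5) ≈ 4.0 - 6.7082*I)
-113*(g - 104) = -113*((4 - 3*I*sqrt(5)) - 104) = -113*(-100 - 3*I*sqrt(5)) = 11300 + 339*I*sqrt(5)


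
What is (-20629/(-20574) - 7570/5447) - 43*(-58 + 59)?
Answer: -4862241871/112066578 ≈ -43.387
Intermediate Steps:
(-20629/(-20574) - 7570/5447) - 43*(-58 + 59) = (-20629*(-1/20574) - 7570*1/5447) - 43*1 = (20629/20574 - 7570/5447) - 43 = -43379017/112066578 - 43 = -4862241871/112066578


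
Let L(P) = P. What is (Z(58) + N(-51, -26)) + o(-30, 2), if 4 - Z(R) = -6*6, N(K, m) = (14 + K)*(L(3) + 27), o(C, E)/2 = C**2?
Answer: 730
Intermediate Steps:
o(C, E) = 2*C**2
N(K, m) = 420 + 30*K (N(K, m) = (14 + K)*(3 + 27) = (14 + K)*30 = 420 + 30*K)
Z(R) = 40 (Z(R) = 4 - (-6)*6 = 4 - 1*(-36) = 4 + 36 = 40)
(Z(58) + N(-51, -26)) + o(-30, 2) = (40 + (420 + 30*(-51))) + 2*(-30)**2 = (40 + (420 - 1530)) + 2*900 = (40 - 1110) + 1800 = -1070 + 1800 = 730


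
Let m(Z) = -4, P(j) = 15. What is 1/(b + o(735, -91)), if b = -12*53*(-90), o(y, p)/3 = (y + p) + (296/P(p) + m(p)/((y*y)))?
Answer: 180075/10666058336 ≈ 1.6883e-5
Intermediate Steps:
o(y, p) = 296/5 - 12/y² + 3*p + 3*y (o(y, p) = 3*((y + p) + (296/15 - 4/y²)) = 3*((p + y) + (296*(1/15) - 4/y²)) = 3*((p + y) + (296/15 - 4/y²)) = 3*(296/15 + p + y - 4/y²) = 296/5 - 12/y² + 3*p + 3*y)
b = 57240 (b = -636*(-90) = 57240)
1/(b + o(735, -91)) = 1/(57240 + (296/5 - 12/735² + 3*(-91) + 3*735)) = 1/(57240 + (296/5 - 12*1/540225 - 273 + 2205)) = 1/(57240 + (296/5 - 4/180075 - 273 + 2205)) = 1/(57240 + 358565336/180075) = 1/(10666058336/180075) = 180075/10666058336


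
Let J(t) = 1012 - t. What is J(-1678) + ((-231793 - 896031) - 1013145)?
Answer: -2138279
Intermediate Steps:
J(-1678) + ((-231793 - 896031) - 1013145) = (1012 - 1*(-1678)) + ((-231793 - 896031) - 1013145) = (1012 + 1678) + (-1127824 - 1013145) = 2690 - 2140969 = -2138279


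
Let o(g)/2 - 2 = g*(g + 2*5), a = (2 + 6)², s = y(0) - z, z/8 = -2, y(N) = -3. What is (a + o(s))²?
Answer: 443556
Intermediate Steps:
z = -16 (z = 8*(-2) = -16)
s = 13 (s = -3 - 1*(-16) = -3 + 16 = 13)
a = 64 (a = 8² = 64)
o(g) = 4 + 2*g*(10 + g) (o(g) = 4 + 2*(g*(g + 2*5)) = 4 + 2*(g*(g + 10)) = 4 + 2*(g*(10 + g)) = 4 + 2*g*(10 + g))
(a + o(s))² = (64 + (4 + 2*13² + 20*13))² = (64 + (4 + 2*169 + 260))² = (64 + (4 + 338 + 260))² = (64 + 602)² = 666² = 443556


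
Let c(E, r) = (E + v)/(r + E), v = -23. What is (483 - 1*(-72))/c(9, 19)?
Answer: -1110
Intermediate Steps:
c(E, r) = (-23 + E)/(E + r) (c(E, r) = (E - 23)/(r + E) = (-23 + E)/(E + r))
(483 - 1*(-72))/c(9, 19) = (483 - 1*(-72))/(((-23 + 9)/(9 + 19))) = (483 + 72)/((-14/28)) = 555/(((1/28)*(-14))) = 555/(-1/2) = 555*(-2) = -1110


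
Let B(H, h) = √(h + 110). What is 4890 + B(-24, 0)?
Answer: 4890 + √110 ≈ 4900.5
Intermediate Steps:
B(H, h) = √(110 + h)
4890 + B(-24, 0) = 4890 + √(110 + 0) = 4890 + √110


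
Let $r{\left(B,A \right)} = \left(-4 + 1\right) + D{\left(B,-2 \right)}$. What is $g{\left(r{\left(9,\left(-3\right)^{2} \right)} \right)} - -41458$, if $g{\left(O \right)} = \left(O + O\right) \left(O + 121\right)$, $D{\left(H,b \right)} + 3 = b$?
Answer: $39650$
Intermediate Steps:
$D{\left(H,b \right)} = -3 + b$
$r{\left(B,A \right)} = -8$ ($r{\left(B,A \right)} = \left(-4 + 1\right) - 5 = -3 - 5 = -8$)
$g{\left(O \right)} = 2 O \left(121 + O\right)$
$g{\left(r{\left(9,\left(-3\right)^{2} \right)} \right)} - -41458 = 2 \left(-8\right) \left(121 - 8\right) - -41458 = 2 \left(-8\right) 113 + 41458 = -1808 + 41458 = 39650$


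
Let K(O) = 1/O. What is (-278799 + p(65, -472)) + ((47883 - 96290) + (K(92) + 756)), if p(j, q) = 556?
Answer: -29982247/92 ≈ -3.2589e+5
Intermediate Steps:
(-278799 + p(65, -472)) + ((47883 - 96290) + (K(92) + 756)) = (-278799 + 556) + ((47883 - 96290) + (1/92 + 756)) = -278243 + (-48407 + (1/92 + 756)) = -278243 + (-48407 + 69553/92) = -278243 - 4383891/92 = -29982247/92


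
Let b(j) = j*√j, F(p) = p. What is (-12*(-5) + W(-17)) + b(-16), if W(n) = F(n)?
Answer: 43 - 64*I ≈ 43.0 - 64.0*I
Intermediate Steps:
W(n) = n
b(j) = j^(3/2)
(-12*(-5) + W(-17)) + b(-16) = (-12*(-5) - 17) + (-16)^(3/2) = (60 - 17) - 64*I = 43 - 64*I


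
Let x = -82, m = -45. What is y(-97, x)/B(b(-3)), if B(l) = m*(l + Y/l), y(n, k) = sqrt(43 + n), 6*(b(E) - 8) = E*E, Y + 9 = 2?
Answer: -38*I*sqrt(6)/4995 ≈ -0.018635*I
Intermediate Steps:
Y = -7 (Y = -9 + 2 = -7)
b(E) = 8 + E**2/6 (b(E) = 8 + (E*E)/6 = 8 + E**2/6)
B(l) = -45*l + 315/l (B(l) = -45*(l - 7/l) = -45*l + 315/l)
y(-97, x)/B(b(-3)) = sqrt(43 - 97)/(-45*(8 + (1/6)*(-3)**2) + 315/(8 + (1/6)*(-3)**2)) = sqrt(-54)/(-45*(8 + (1/6)*9) + 315/(8 + (1/6)*9)) = (3*I*sqrt(6))/(-45*(8 + 3/2) + 315/(8 + 3/2)) = (3*I*sqrt(6))/(-45*19/2 + 315/(19/2)) = (3*I*sqrt(6))/(-855/2 + 315*(2/19)) = (3*I*sqrt(6))/(-855/2 + 630/19) = (3*I*sqrt(6))/(-14985/38) = (3*I*sqrt(6))*(-38/14985) = -38*I*sqrt(6)/4995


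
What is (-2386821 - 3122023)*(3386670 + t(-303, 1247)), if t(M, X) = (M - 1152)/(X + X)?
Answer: -23264821969037550/1247 ≈ -1.8657e+13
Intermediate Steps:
t(M, X) = (-1152 + M)/(2*X) (t(M, X) = (-1152 + M)/((2*X)) = (-1152 + M)*(1/(2*X)) = (-1152 + M)/(2*X))
(-2386821 - 3122023)*(3386670 + t(-303, 1247)) = (-2386821 - 3122023)*(3386670 + (½)*(-1152 - 303)/1247) = -5508844*(3386670 + (½)*(1/1247)*(-1455)) = -5508844*(3386670 - 1455/2494) = -5508844*8446353525/2494 = -23264821969037550/1247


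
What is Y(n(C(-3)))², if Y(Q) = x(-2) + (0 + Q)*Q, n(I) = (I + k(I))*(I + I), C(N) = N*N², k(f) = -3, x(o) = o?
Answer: 6887464862404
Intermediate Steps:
C(N) = N³
n(I) = 2*I*(-3 + I) (n(I) = (I - 3)*(I + I) = (-3 + I)*(2*I) = 2*I*(-3 + I))
Y(Q) = -2 + Q² (Y(Q) = -2 + (0 + Q)*Q = -2 + Q*Q = -2 + Q²)
Y(n(C(-3)))² = (-2 + (2*(-3)³*(-3 + (-3)³))²)² = (-2 + (2*(-27)*(-3 - 27))²)² = (-2 + (2*(-27)*(-30))²)² = (-2 + 1620²)² = (-2 + 2624400)² = 2624398² = 6887464862404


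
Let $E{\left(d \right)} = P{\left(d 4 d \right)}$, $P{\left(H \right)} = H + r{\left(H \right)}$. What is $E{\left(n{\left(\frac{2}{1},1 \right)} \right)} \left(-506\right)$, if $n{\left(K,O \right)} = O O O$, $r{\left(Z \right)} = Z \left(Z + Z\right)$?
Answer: $-18216$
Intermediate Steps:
$r{\left(Z \right)} = 2 Z^{2}$ ($r{\left(Z \right)} = Z 2 Z = 2 Z^{2}$)
$n{\left(K,O \right)} = O^{3}$ ($n{\left(K,O \right)} = O^{2} O = O^{3}$)
$P{\left(H \right)} = H + 2 H^{2}$
$E{\left(d \right)} = 4 d^{2} \left(1 + 8 d^{2}\right)$ ($E{\left(d \right)} = d 4 d \left(1 + 2 d 4 d\right) = 4 d d \left(1 + 2 \cdot 4 d d\right) = 4 d^{2} \left(1 + 2 \cdot 4 d^{2}\right) = 4 d^{2} \left(1 + 8 d^{2}\right)$)
$E{\left(n{\left(\frac{2}{1},1 \right)} \right)} \left(-506\right) = \left(1^{3}\right)^{2} \left(4 + 32 \left(1^{3}\right)^{2}\right) \left(-506\right) = 1^{2} \left(4 + 32 \cdot 1^{2}\right) \left(-506\right) = 1 \left(4 + 32 \cdot 1\right) \left(-506\right) = 1 \left(4 + 32\right) \left(-506\right) = 1 \cdot 36 \left(-506\right) = 36 \left(-506\right) = -18216$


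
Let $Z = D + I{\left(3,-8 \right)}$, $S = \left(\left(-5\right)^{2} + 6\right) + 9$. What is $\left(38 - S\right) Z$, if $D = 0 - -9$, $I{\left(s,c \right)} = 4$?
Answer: $-26$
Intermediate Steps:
$S = 40$ ($S = \left(25 + 6\right) + 9 = 31 + 9 = 40$)
$D = 9$ ($D = 0 + 9 = 9$)
$Z = 13$ ($Z = 9 + 4 = 13$)
$\left(38 - S\right) Z = \left(38 - 40\right) 13 = \left(-2\right) 13 = -26$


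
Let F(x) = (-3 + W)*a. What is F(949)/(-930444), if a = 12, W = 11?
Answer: -8/77537 ≈ -0.00010318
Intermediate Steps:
F(x) = 96 (F(x) = (-3 + 11)*12 = 8*12 = 96)
F(949)/(-930444) = 96/(-930444) = 96*(-1/930444) = -8/77537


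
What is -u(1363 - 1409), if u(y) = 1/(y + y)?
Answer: 1/92 ≈ 0.010870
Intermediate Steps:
u(y) = 1/(2*y)
-u(1363 - 1409) = -1/(2*(1363 - 1409)) = -1/(2*(-46)) = -(-1)/(2*46) = -1*(-1/92) = 1/92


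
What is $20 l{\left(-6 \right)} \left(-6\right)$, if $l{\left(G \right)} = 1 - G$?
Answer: $-840$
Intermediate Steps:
$20 l{\left(-6 \right)} \left(-6\right) = 20 \left(1 - -6\right) \left(-6\right) = 20 \left(1 + 6\right) \left(-6\right) = 20 \cdot 7 \left(-6\right) = 140 \left(-6\right) = -840$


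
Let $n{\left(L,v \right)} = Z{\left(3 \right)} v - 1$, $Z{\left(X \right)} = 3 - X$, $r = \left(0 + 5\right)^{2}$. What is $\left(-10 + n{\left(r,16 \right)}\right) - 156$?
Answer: $-167$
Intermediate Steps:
$r = 25$ ($r = 5^{2} = 25$)
$n{\left(L,v \right)} = -1$ ($n{\left(L,v \right)} = \left(3 - 3\right) v - 1 = 0 v - 1 = 0 - 1 = -1$)
$\left(-10 + n{\left(r,16 \right)}\right) - 156 = \left(-10 - 1\right) - 156 = -11 - 156 = -167$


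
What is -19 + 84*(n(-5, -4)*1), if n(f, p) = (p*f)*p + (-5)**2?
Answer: -4639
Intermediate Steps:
n(f, p) = 25 + f*p**2 (n(f, p) = (f*p)*p + 25 = f*p**2 + 25 = 25 + f*p**2)
-19 + 84*(n(-5, -4)*1) = -19 + 84*((25 - 5*(-4)**2)*1) = -19 + 84*((25 - 5*16)*1) = -19 + 84*((25 - 80)*1) = -19 + 84*(-55*1) = -19 + 84*(-55) = -19 - 4620 = -4639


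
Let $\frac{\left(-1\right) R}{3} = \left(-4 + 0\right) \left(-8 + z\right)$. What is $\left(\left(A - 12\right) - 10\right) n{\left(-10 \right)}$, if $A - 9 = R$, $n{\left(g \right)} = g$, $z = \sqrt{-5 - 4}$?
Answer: $1090 - 360 i \approx 1090.0 - 360.0 i$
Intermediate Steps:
$z = 3 i$ ($z = \sqrt{-9} = 3 i \approx 3.0 i$)
$R = -96 + 36 i$ ($R = - 3 \left(-4 + 0\right) \left(-8 + 3 i\right) = - 3 \left(- 4 \left(-8 + 3 i\right)\right) = - 3 \left(32 - 12 i\right) = -96 + 36 i \approx -96.0 + 36.0 i$)
$A = -87 + 36 i$ ($A = 9 - \left(96 - 36 i\right) = -87 + 36 i \approx -87.0 + 36.0 i$)
$\left(\left(A - 12\right) - 10\right) n{\left(-10 \right)} = \left(\left(\left(-87 + 36 i\right) - 12\right) - 10\right) \left(-10\right) = \left(\left(-99 + 36 i\right) - 10\right) \left(-10\right) = \left(-109 + 36 i\right) \left(-10\right) = 1090 - 360 i$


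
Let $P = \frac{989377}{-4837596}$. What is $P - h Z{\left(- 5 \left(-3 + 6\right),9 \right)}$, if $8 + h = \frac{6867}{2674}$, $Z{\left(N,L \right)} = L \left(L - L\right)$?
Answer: $- \frac{989377}{4837596} \approx -0.20452$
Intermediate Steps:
$Z{\left(N,L \right)} = 0$ ($Z{\left(N,L \right)} = L 0 = 0$)
$P = - \frac{989377}{4837596}$ ($P = 989377 \left(- \frac{1}{4837596}\right) = - \frac{989377}{4837596} \approx -0.20452$)
$h = - \frac{2075}{382}$ ($h = -8 + \frac{6867}{2674} = -8 + 6867 \cdot \frac{1}{2674} = -8 + \frac{981}{382} = - \frac{2075}{382} \approx -5.4319$)
$P - h Z{\left(- 5 \left(-3 + 6\right),9 \right)} = - \frac{989377}{4837596} - \left(- \frac{2075}{382}\right) 0 = - \frac{989377}{4837596} - 0 = - \frac{989377}{4837596} + 0 = - \frac{989377}{4837596}$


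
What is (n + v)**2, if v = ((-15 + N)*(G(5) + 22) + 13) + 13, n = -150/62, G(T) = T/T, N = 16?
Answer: 2085136/961 ≈ 2169.8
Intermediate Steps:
G(T) = 1
n = -75/31 (n = -150*1/62 = -75/31 ≈ -2.4194)
v = 49 (v = ((-15 + 16)*(1 + 22) + 13) + 13 = (1*23 + 13) + 13 = (23 + 13) + 13 = 36 + 13 = 49)
(n + v)**2 = (-75/31 + 49)**2 = (1444/31)**2 = 2085136/961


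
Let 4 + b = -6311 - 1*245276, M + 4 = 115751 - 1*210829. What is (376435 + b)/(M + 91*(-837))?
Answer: -124844/171249 ≈ -0.72902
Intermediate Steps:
M = -95082 (M = -4 + (115751 - 1*210829) = -4 + (115751 - 210829) = -4 - 95078 = -95082)
b = -251591 (b = -4 + (-6311 - 1*245276) = -4 + (-6311 - 245276) = -4 - 251587 = -251591)
(376435 + b)/(M + 91*(-837)) = (376435 - 251591)/(-95082 + 91*(-837)) = 124844/(-95082 - 76167) = 124844/(-171249) = 124844*(-1/171249) = -124844/171249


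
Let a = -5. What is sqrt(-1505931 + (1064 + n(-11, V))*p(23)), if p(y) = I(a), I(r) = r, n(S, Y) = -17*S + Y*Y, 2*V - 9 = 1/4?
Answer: I*sqrt(96786749)/8 ≈ 1229.8*I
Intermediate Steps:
V = 37/8 (V = 9/2 + (1/2)/4 = 9/2 + (1/2)*(1/4) = 9/2 + 1/8 = 37/8 ≈ 4.6250)
n(S, Y) = Y**2 - 17*S (n(S, Y) = -17*S + Y**2 = Y**2 - 17*S)
p(y) = -5
sqrt(-1505931 + (1064 + n(-11, V))*p(23)) = sqrt(-1505931 + (1064 + ((37/8)**2 - 17*(-11)))*(-5)) = sqrt(-1505931 + (1064 + (1369/64 + 187))*(-5)) = sqrt(-1505931 + (1064 + 13337/64)*(-5)) = sqrt(-1505931 + (81433/64)*(-5)) = sqrt(-1505931 - 407165/64) = sqrt(-96786749/64) = I*sqrt(96786749)/8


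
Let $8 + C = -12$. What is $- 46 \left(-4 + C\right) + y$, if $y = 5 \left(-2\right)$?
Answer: $1094$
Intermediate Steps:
$C = -20$ ($C = -8 - 12 = -20$)
$y = -10$
$- 46 \left(-4 + C\right) + y = - 46 \left(-4 - 20\right) - 10 = \left(-46\right) \left(-24\right) - 10 = 1104 - 10 = 1094$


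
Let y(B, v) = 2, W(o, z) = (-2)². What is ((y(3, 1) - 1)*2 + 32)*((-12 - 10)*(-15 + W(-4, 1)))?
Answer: 8228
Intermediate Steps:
W(o, z) = 4
((y(3, 1) - 1)*2 + 32)*((-12 - 10)*(-15 + W(-4, 1))) = ((2 - 1)*2 + 32)*((-12 - 10)*(-15 + 4)) = (1*2 + 32)*(-22*(-11)) = (2 + 32)*242 = 34*242 = 8228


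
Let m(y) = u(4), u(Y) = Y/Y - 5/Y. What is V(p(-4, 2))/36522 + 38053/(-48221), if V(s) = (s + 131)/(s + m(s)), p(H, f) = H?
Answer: -11825307295/14969582577 ≈ -0.78996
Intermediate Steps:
u(Y) = 1 - 5/Y
m(y) = -¼ (m(y) = (-5 + 4)/4 = (¼)*(-1) = -¼)
V(s) = (131 + s)/(-¼ + s) (V(s) = (s + 131)/(s - ¼) = (131 + s)/(-¼ + s))
V(p(-4, 2))/36522 + 38053/(-48221) = (4*(131 - 4)/(-1 + 4*(-4)))/36522 + 38053/(-48221) = (4*127/(-1 - 16))*(1/36522) + 38053*(-1/48221) = (4*127/(-17))*(1/36522) - 38053/48221 = (4*(-1/17)*127)*(1/36522) - 38053/48221 = -508/17*1/36522 - 38053/48221 = -254/310437 - 38053/48221 = -11825307295/14969582577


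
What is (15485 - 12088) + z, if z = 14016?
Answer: 17413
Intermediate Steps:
(15485 - 12088) + z = (15485 - 12088) + 14016 = 3397 + 14016 = 17413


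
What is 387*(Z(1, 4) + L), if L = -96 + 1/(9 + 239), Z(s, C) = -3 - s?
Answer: -9597213/248 ≈ -38698.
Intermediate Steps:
L = -23807/248 (L = -96 + 1/248 = -23807/248 ≈ -95.996)
387*(Z(1, 4) + L) = 387*((-3 - 1*1) - 23807/248) = 387*((-3 - 1) - 23807/248) = 387*(-4 - 23807/248) = 387*(-24799/248) = -9597213/248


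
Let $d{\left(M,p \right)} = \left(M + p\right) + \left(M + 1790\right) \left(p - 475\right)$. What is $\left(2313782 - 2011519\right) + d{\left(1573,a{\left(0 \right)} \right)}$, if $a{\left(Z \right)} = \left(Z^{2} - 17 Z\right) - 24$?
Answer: $-1374325$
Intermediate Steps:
$a{\left(Z \right)} = -24 + Z^{2} - 17 Z$
$d{\left(M,p \right)} = M + p + \left(-475 + p\right) \left(1790 + M\right)$ ($d{\left(M,p \right)} = \left(M + p\right) + \left(1790 + M\right) \left(-475 + p\right) = \left(M + p\right) + \left(-475 + p\right) \left(1790 + M\right) = M + p + \left(-475 + p\right) \left(1790 + M\right)$)
$\left(2313782 - 2011519\right) + d{\left(1573,a{\left(0 \right)} \right)} = \left(2313782 - 2011519\right) + \left(-850250 - 745602 + 1791 \left(-24 + 0^{2} - 0\right) + 1573 \left(-24 + 0^{2} - 0\right)\right) = 302263 + \left(-850250 - 745602 + 1791 \left(-24 + 0 + 0\right) + 1573 \left(-24 + 0 + 0\right)\right) = 302263 + \left(-850250 - 745602 + 1791 \left(-24\right) + 1573 \left(-24\right)\right) = 302263 - 1676588 = -1374325$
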